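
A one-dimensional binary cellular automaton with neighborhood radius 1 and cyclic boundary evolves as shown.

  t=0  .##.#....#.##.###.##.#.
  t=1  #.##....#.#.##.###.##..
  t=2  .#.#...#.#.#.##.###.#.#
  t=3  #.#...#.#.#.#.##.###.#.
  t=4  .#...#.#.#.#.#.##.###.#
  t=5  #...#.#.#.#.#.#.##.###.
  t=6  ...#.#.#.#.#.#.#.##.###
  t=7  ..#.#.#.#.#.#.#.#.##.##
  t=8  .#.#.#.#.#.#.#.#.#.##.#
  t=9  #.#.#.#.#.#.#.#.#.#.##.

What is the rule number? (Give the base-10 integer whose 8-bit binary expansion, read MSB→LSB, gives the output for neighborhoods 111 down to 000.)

  ###|#  b7=1 t=0,i=15
  ##.|#  b6=1 t=0,i=2
  #.#|#  b5=1 t=0,i=3
  #..|.  b4=0 t=0,i=5
  .##|.  b3=0 t=0,i=1
  .#.|.  b2=0 t=0,i=4
  ..#|#  b1=1 t=0,i=0
  ...|.  b0=0 t=0,i=6
  bits 11100010 = 226

226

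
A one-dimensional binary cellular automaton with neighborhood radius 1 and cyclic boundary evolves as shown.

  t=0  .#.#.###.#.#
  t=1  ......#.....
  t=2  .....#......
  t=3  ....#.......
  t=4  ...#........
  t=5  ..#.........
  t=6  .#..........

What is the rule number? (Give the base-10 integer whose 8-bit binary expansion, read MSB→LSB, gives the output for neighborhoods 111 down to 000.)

130

  [7] ### => #  t=0,i=6
  [6] ##. => .  t=0,i=7
  [5] #.# => .  t=0,i=0
  [4] #.. => .  t=1,i=7
  [3] .## => .  t=0,i=5
  [2] .#. => .  t=0,i=1
  [1] ..# => #  t=1,i=5
  [0] ... => .  t=1,i=0
  bits 10000010 = 130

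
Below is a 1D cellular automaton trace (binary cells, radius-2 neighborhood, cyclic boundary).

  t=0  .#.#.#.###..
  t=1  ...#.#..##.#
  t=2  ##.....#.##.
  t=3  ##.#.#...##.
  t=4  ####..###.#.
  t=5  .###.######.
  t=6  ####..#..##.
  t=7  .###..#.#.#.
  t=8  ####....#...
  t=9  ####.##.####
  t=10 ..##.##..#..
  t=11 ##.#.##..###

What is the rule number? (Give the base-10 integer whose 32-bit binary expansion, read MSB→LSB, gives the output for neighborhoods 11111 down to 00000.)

1953231258

  nb #####: next=.  (t=5,i=7, bit31=0)
  nb ####.: next=#  (t=4,i=2, bit30=1)
  nb ###.#: next=#  (t=4,i=8, bit29=1)
  nb ###..: next=#  (t=0,i=9, bit28=1)
  nb ##.##: next=.  (t=2,i=11, bit27=0)
  nb ##.#.: next=#  (t=1,i=10, bit26=1)
  nb ##..#: next=.  (t=4,i=4, bit25=0)
  nb ##...: next=.  (t=0,i=10, bit24=0)
  nb #.###: next=.  (t=0,i=7, bit23=0)
  nb #.##.: next=#  (t=2,i=0, bit22=1)
  nb #.#.#: next=#  (t=0,i=3, bit21=1)
  nb #.#..: next=.  (t=1,i=5, bit20=0)
  nb #..##: next=#  (t=1,i=7, bit19=1)
  nb #..#.: next=.  (t=6,i=5, bit18=0)
  nb #...#: next=#  (t=0,i=11, bit17=1)
  nb #....: next=#  (t=2,i=3, bit16=1)
  nb .####: next=#  (t=4,i=1, bit15=1)
  nb .###.: next=#  (t=0,i=8, bit14=1)
  nb .##.#: next=#  (t=1,i=9, bit13=1)
  nb .##..: next=#  (t=2,i=1, bit12=1)
  nb .#.##: next=.  (t=0,i=6, bit11=0)
  nb .#.#.: next=.  (t=0,i=2, bit10=0)
  nb .#..#: next=.  (t=1,i=6, bit9=0)
  nb .#...: next=#  (t=1,i=0, bit8=1)
  nb ..###: next=#  (t=4,i=6, bit7=1)
  nb ..##.: next=.  (t=1,i=8, bit6=0)
  nb ..#.#: next=.  (t=0,i=1, bit5=0)
  nb ..#..: next=#  (t=6,i=6, bit4=1)
  nb ...##: next=#  (t=3,i=8, bit3=1)
  nb ...#.: next=.  (t=0,i=0, bit2=0)
  nb ....#: next=#  (t=2,i=5, bit1=1)
  nb .....: next=.  (t=2,i=4, bit0=0)
  bits 01110100011010111111000110011010 = 1953231258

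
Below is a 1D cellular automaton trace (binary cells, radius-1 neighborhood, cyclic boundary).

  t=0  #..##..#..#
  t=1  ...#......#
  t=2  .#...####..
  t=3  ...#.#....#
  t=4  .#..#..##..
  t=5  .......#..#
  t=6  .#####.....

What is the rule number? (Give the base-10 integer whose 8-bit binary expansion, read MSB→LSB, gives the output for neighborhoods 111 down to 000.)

41

  ### -> .   bit 7 = 0  t=2,i=6
  ##. -> .   bit 6 = 0  t=0,i=0
  #.# -> #   bit 5 = 1  t=3,i=4
  #.. -> .   bit 4 = 0  t=0,i=1
  .## -> #   bit 3 = 1  t=0,i=3
  .#. -> .   bit 2 = 0  t=0,i=7
  ..# -> .   bit 1 = 0  t=0,i=2
  ... -> #   bit 0 = 1  t=1,i=1
  bits 00101001 = 41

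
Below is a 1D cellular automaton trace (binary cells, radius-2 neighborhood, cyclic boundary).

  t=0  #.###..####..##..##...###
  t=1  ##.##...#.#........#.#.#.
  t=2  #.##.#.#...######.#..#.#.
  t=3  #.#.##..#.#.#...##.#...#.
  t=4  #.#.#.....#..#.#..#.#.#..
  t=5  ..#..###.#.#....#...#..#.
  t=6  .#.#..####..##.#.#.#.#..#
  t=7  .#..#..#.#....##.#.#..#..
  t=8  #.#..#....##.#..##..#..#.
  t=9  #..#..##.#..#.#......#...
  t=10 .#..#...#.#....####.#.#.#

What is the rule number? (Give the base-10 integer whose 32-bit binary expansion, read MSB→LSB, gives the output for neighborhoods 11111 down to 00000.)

1029817101

  #####|.  b31=0 t=2,i=13
  ####.|.  b30=0 t=0,i=9
  ###.#|#  b29=1 t=0,i=0
  ###..|#  b28=1 t=0,i=4
  ##.##|#  b27=1 t=0,i=1
  ##.#.|#  b26=1 t=2,i=4
  ##..#|.  b25=0 t=0,i=5
  ##...|#  b24=1 t=0,i=19
  #.###|.  b23=0 t=0,i=2
  #.##.|#  b22=1 t=1,i=0
  #.#.#|#  b21=1 t=1,i=21
  #.#..|.  b20=0 t=1,i=10
  #..##|.  b19=0 t=0,i=6
  #..#.|.  b18=0 t=2,i=20
  #...#|.  b17=0 t=0,i=20
  #....|#  b16=1 t=1,i=12
  .####|#  b15=1 t=0,i=8
  .###.|#  b14=1 t=0,i=3
  .##.#|.  b13=0 t=1,i=1
  .##..|.  b12=0 t=0,i=14
  .#.##|.  b11=0 t=1,i=24
  .#.#.|.  b10=0 t=1,i=9
  .#..#|#  b9=1 t=2,i=19
  .#...|#  b8=1 t=1,i=11
  ..###|.  b7=0 t=0,i=7
  ..##.|.  b6=0 t=0,i=13
  ..#.#|.  b5=0 t=1,i=8
  ..#..|.  b4=0 t=4,i=10
  ...##|#  b3=1 t=0,i=21
  ...#.|#  b2=1 t=1,i=7
  ....#|.  b1=0 t=1,i=17
  .....|#  b0=1 t=1,i=13
  bits 00111101011000011100001100001101 = 1029817101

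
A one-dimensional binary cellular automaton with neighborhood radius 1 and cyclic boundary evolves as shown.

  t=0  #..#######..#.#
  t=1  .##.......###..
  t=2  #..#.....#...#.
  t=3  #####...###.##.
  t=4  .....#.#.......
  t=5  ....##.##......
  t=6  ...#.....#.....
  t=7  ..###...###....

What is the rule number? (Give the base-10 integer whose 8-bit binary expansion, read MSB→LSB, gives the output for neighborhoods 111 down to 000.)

22

  ###|.  b7=0 t=0,i=4
  ##.|.  b6=0 t=0,i=0
  #.#|.  b5=0 t=0,i=13
  #..|#  b4=1 t=0,i=1
  .##|.  b3=0 t=0,i=3
  .#.|#  b2=1 t=0,i=12
  ..#|#  b1=1 t=0,i=2
  ...|.  b0=0 t=1,i=4
  bits 00010110 = 22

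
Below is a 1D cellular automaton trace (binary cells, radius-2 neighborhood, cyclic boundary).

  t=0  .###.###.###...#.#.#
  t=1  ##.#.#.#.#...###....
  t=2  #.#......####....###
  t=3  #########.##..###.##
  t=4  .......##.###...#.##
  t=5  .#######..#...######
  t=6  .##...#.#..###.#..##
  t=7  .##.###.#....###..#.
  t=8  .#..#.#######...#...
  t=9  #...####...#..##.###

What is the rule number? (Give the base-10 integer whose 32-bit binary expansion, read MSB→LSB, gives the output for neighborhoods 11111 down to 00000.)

  nb #####: next=.  (t=3,i=0, bit31=0)
  nb ####.: next=#  (t=2,i=11, bit30=1)
  nb ###.#: next=#  (t=0,i=3, bit29=1)
  nb ###..: next=.  (t=0,i=11, bit28=0)
  nb ##.##: next=.  (t=0,i=4, bit27=0)
  nb ##.#.: next=#  (t=1,i=2, bit26=1)
  nb ##..#: next=#  (t=3,i=12, bit25=1)
  nb ##...: next=.  (t=0,i=12, bit24=0)
  nb #.###: next=#  (t=0,i=1, bit23=1)
  nb #.##.: next=#  (t=3,i=10, bit22=1)
  nb #.#.#: next=.  (t=0,i=17, bit21=0)
  nb #.#..: next=#  (t=1,i=9, bit20=1)
  nb #..##: next=.  (t=3,i=13, bit19=0)
  nb #..#.: next=.  (t=5,i=9, bit18=0)
  nb #...#: next=#  (t=0,i=13, bit17=1)
  nb #....: next=#  (t=1,i=17, bit16=1)
  nb .####: next=#  (t=2,i=10, bit15=1)
  nb .###.: next=.  (t=0,i=2, bit14=0)
  nb .##.#: next=.  (t=1,i=1, bit13=0)
  nb .##..: next=#  (t=3,i=11, bit12=1)
  nb .#.##: next=#  (t=0,i=0, bit11=1)
  nb .#.#.: next=.  (t=0,i=16, bit10=0)
  nb .#..#: next=.  (t=6,i=9, bit9=0)
  nb .#...: next=#  (t=1,i=10, bit8=1)
  nb ..###: next=.  (t=1,i=13, bit7=0)
  nb ..##.: next=#  (t=1,i=0, bit6=1)
  nb ..#.#: next=#  (t=0,i=15, bit5=1)
  nb ..#..: next=.  (t=5,i=10, bit4=0)
  nb ...##: next=#  (t=1,i=12, bit3=1)
  nb ...#.: next=#  (t=0,i=14, bit2=1)
  nb ....#: next=#  (t=1,i=18, bit1=1)
  nb .....: next=#  (t=2,i=5, bit0=1)
  bits 01100110110100111001100101101111 = 1725143407

1725143407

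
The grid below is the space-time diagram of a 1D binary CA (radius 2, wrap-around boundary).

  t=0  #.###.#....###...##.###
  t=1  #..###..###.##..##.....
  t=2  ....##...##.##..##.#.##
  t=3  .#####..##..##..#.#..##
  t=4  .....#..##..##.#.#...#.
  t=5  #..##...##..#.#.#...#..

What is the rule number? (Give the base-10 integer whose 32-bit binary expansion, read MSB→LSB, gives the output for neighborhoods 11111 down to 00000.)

  [31] ##### => .  t=3,i=3
  [30] ####. => .  t=0,i=22
  [29] ###.# => #  t=0,i=0
  [28] ###.. => #  t=0,i=13
  [27] ##.## => .  t=0,i=1
  [26] ##.#. => #  t=0,i=5
  [25] ##..# => .  t=1,i=6
  [24] ##... => .  t=0,i=14
  [23] #.### => .  t=0,i=2
  [22] #.##. => #  t=1,i=12
  [21] #.#.# => .  t=2,i=19
  [20] #.#.. => .  t=0,i=6
  [19] #..## => .  t=1,i=2
  [18] #..#. => #  t=3,i=15
  [17] #...# => .  t=0,i=15
  [16] #.... => #  t=0,i=8
  [15] .#### => .  t=0,i=21
  [14] .###. => #  t=0,i=3
  [13] .##.# => .  t=0,i=18
  [12] .##.. => #  t=1,i=13
  [11] .#.## => .  t=2,i=20
  [10] .#.#. => #  t=3,i=17
  [9] .#..# => .  t=1,i=1
  [8] .#... => .  t=0,i=7
  [7] ..### => .  t=0,i=11
  [6] ..##. => #  t=0,i=17
  [5] ..#.# => .  t=3,i=16
  [4] ..#.. => .  t=1,i=0
  [3] ...## => #  t=0,i=10
  [2] ...#. => #  t=1,i=22
  [1] ....# => #  t=0,i=9
  [0] ..... => .  t=1,i=20
  bits 00110100010001010101010001001110 = 876958798

876958798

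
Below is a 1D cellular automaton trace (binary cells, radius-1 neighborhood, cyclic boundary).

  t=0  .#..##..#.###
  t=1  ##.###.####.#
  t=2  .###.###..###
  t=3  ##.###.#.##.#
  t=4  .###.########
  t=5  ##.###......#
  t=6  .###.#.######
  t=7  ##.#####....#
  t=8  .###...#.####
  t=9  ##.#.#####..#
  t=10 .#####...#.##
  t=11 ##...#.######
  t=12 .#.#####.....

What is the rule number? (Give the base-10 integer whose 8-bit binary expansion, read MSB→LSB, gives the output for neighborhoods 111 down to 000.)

111

  ### -> .   bit 7 = 0  t=0,i=11
  ##. -> #   bit 6 = 1  t=0,i=5
  #.# -> #   bit 5 = 1  t=0,i=0
  #.. -> .   bit 4 = 0  t=0,i=2
  .## -> #   bit 3 = 1  t=0,i=4
  .#. -> #   bit 2 = 1  t=0,i=1
  ..# -> #   bit 1 = 1  t=0,i=3
  ... -> #   bit 0 = 1  t=5,i=7
  bits 01101111 = 111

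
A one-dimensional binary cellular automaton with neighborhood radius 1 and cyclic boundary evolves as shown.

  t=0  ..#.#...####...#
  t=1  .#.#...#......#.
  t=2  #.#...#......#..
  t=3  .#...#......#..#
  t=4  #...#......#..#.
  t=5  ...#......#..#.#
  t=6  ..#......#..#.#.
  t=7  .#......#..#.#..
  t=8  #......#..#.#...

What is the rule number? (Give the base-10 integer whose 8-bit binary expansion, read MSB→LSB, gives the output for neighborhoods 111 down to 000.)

  [7] ### => .  t=0,i=9
  [6] ##. => .  t=0,i=11
  [5] #.# => #  t=0,i=3
  [4] #.. => .  t=0,i=0
  [3] .## => .  t=0,i=8
  [2] .#. => .  t=0,i=2
  [1] ..# => #  t=0,i=1
  [0] ... => .  t=0,i=6
  bits 00100010 = 34

34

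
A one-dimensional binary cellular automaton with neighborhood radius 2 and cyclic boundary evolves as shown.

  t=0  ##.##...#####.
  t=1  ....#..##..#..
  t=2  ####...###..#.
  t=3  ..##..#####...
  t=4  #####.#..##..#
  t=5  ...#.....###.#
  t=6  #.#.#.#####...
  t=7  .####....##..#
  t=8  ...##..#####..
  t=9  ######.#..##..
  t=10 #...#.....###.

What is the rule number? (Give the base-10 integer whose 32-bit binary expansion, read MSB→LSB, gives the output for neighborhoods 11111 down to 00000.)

1377850831

  #####|.  b31=0 t=0,i=10
  ####.|#  b30=1 t=0,i=11
  ###.#|.  b29=0 t=0,i=12
  ###..|#  b28=1 t=2,i=3
  ##.##|.  b27=0 t=0,i=2
  ##.#.|.  b26=0 t=4,i=5
  ##..#|#  b25=1 t=1,i=9
  ##...|.  b24=0 t=0,i=5
  #.###|.  b23=0 t=2,i=0
  #.##.|.  b22=0 t=0,i=0
  #.#.#|#  b21=1 t=6,i=2
  #.#..|.  b20=0 t=4,i=6
  #..##|.  b19=0 t=1,i=6
  #..#.|.  b18=0 t=1,i=10
  #...#|.  b17=0 t=0,i=6
  #....|.  b16=0 t=1,i=13
  .####|.  b15=0 t=0,i=9
  .###.|#  b14=1 t=2,i=8
  .##.#|.  b13=0 t=0,i=1
  .##..|#  b12=1 t=0,i=4
  .#.##|.  b11=0 t=2,i=13
  .#.#.|#  b10=1 t=6,i=1
  .#..#|.  b9=0 t=1,i=5
  .#...|#  b8=1 t=1,i=12
  ..###|#  b7=1 t=0,i=8
  ..##.|#  b6=1 t=1,i=7
  ..#.#|.  b5=0 t=2,i=12
  ..#..|.  b4=0 t=1,i=4
  ...##|#  b3=1 t=0,i=7
  ...#.|#  b2=1 t=1,i=3
  ....#|#  b1=1 t=1,i=2
  .....|#  b0=1 t=1,i=0
  bits 01010010001000000101010111001111 = 1377850831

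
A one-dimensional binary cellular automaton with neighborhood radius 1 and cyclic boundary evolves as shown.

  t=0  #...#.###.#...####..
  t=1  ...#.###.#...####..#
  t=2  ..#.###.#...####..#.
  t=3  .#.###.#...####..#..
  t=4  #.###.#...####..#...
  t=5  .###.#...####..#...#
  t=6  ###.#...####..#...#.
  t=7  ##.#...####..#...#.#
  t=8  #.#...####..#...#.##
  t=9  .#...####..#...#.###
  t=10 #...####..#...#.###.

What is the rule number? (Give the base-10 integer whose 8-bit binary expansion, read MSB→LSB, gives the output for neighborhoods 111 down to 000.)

170

  nb ###: next=#  (t=0,i=7, bit7=1)
  nb ##.: next=.  (t=0,i=8, bit6=0)
  nb #.#: next=#  (t=0,i=5, bit5=1)
  nb #..: next=.  (t=0,i=1, bit4=0)
  nb .##: next=#  (t=0,i=6, bit3=1)
  nb .#.: next=.  (t=0,i=0, bit2=0)
  nb ..#: next=#  (t=0,i=3, bit1=1)
  nb ...: next=.  (t=0,i=2, bit0=0)
  bits 10101010 = 170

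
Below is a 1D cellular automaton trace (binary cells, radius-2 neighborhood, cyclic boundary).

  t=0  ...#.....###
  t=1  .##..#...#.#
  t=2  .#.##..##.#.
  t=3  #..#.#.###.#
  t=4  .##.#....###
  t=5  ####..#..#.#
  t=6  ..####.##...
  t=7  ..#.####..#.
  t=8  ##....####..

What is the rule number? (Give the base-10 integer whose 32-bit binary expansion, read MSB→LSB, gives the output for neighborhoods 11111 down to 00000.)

2118592196

  #####|.  b31=0 t=5,i=1
  ####.|#  b30=1 t=5,i=2
  ###.#|#  b29=1 t=3,i=9
  ###..|#  b28=1 t=0,i=11
  ##.##|#  b27=1 t=3,i=10
  ##.#.|#  b26=1 t=2,i=9
  ##..#|#  b25=1 t=1,i=3
  ##...|.  b24=0 t=0,i=0
  #.###|.  b23=0 t=3,i=7
  #.##.|#  b22=1 t=1,i=1
  #.#.#|.  b21=0 t=1,i=11
  #.#..|.  b20=0 t=2,i=10
  #..##|.  b19=0 t=2,i=6
  #..#.|#  b18=1 t=1,i=4
  #...#|#  b17=1 t=0,i=1
  #....|#  b16=1 t=0,i=5
  .####|.  b15=0 t=5,i=0
  .###.|.  b14=0 t=0,i=10
  .##.#|#  b13=1 t=2,i=8
  .##..|.  b12=0 t=1,i=2
  .#.##|.  b11=0 t=1,i=0
  .#.#.|#  b10=1 t=1,i=10
  .#..#|#  b9=1 t=2,i=11
  .#...|.  b8=0 t=0,i=4
  ..###|#  b7=1 t=0,i=9
  ..##.|#  b6=1 t=2,i=7
  ..#.#|.  b5=0 t=1,i=9
  ..#..|.  b4=0 t=0,i=3
  ...##|.  b3=0 t=0,i=8
  ...#.|#  b2=1 t=0,i=2
  ....#|.  b1=0 t=0,i=7
  .....|.  b0=0 t=0,i=6
  bits 01111110010001110010011011000100 = 2118592196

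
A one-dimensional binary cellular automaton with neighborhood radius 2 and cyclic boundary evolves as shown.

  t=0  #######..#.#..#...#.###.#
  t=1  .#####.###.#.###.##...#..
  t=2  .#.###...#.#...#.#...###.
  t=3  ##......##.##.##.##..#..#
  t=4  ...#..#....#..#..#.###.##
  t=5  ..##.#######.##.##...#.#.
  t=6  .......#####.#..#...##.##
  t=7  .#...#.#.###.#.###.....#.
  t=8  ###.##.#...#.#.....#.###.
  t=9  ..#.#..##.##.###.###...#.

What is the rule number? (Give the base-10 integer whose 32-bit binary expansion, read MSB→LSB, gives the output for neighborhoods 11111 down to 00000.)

3799843254

  [31] ##### => #  t=0,i=1
  [30] ####. => #  t=0,i=5
  [29] ###.# => #  t=0,i=22
  [28] ###.. => .  t=0,i=6
  [27] ##.## => .  t=0,i=23
  [26] ##.#. => .  t=1,i=10
  [25] ##..# => #  t=0,i=7
  [24] ##... => .  t=1,i=19
  [23] #.### => .  t=0,i=20
  [22] #.##. => #  t=1,i=17
  [21] #.#.# => #  t=1,i=11
  [20] #.#.. => #  t=0,i=11
  [19] #..## => #  t=3,i=23
  [18] #..#. => #  t=0,i=8
  [17] #...# => .  t=0,i=16
  [16] #.... => #  t=3,i=3
  [15] .#### => .  t=0,i=0
  [14] .###. => .  t=0,i=21
  [13] .##.# => .  t=3,i=9
  [12] .##.. => .  t=1,i=18
  [11] .#.## => .  t=0,i=19
  [10] .#.#. => .  t=0,i=10
  [9] .#..# => .  t=0,i=12
  [8] .#... => #  t=0,i=15
  [7] ..### => #  t=1,i=1
  [6] ..##. => .  t=3,i=8
  [5] ..#.# => #  t=0,i=9
  [4] ..#.. => #  t=0,i=14
  [3] ...## => .  t=1,i=0
  [2] ...#. => #  t=0,i=17
  [1] ....# => #  t=3,i=6
  [0] ..... => .  t=3,i=4
  bits 11100010011111010000000110110110 = 3799843254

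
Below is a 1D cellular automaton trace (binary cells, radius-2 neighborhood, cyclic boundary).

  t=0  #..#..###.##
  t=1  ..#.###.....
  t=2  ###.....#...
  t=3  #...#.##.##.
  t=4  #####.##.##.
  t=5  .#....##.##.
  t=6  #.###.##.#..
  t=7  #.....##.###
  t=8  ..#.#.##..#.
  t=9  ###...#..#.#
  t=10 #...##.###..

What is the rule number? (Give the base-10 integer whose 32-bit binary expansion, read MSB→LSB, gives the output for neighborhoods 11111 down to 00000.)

6267878

  ##### -> .   bit 31 = 0  t=4,i=2
  ####. -> .   bit 30 = 0  t=4,i=3
  ###.# -> .   bit 29 = 0  t=0,i=8
  ###.. -> .   bit 28 = 0  t=0,i=0
  ##.## -> .   bit 27 = 0  t=0,i=9
  ##.#. -> .   bit 26 = 0  t=3,i=11
  ##..# -> .   bit 25 = 0  t=0,i=1
  ##... -> .   bit 24 = 0  t=1,i=7
  #.### -> .   bit 23 = 0  t=0,i=10
  #.##. -> #   bit 22 = 1  t=3,i=6
  #.#.# -> .   bit 21 = 0  t=8,i=4
  #.#.. -> #   bit 20 = 1  t=3,i=0
  #..## -> #   bit 19 = 1  t=0,i=5
  #..#. -> #   bit 18 = 1  t=0,i=2
  #...# -> #   bit 17 = 1  t=2,i=10
  #.... -> #   bit 16 = 1  t=1,i=8
  .#### -> #   bit 15 = 1  t=4,i=1
  .###. -> .   bit 14 = 0  t=0,i=7
  .##.# -> #   bit 13 = 1  t=3,i=7
  .##.. -> .   bit 12 = 0  t=5,i=10
  .#.## -> .   bit 11 = 0  t=1,i=3
  .#.#. -> .   bit 10 = 0  t=8,i=3
  .#..# -> #   bit 9 = 1  t=0,i=4
  .#... -> #   bit 8 = 1  t=2,i=9
  ..### -> #   bit 7 = 1  t=0,i=6
  ..##. -> #   bit 6 = 1  t=5,i=6
  ..#.# -> #   bit 5 = 1  t=1,i=2
  ..#.. -> .   bit 4 = 0  t=0,i=3
  ...## -> .   bit 3 = 0  t=2,i=11
  ...#. -> #   bit 2 = 1  t=1,i=1
  ....# -> #   bit 1 = 1  t=1,i=0
  ..... -> .   bit 0 = 0  t=1,i=9
  bits 00000000010111111010001111100110 = 6267878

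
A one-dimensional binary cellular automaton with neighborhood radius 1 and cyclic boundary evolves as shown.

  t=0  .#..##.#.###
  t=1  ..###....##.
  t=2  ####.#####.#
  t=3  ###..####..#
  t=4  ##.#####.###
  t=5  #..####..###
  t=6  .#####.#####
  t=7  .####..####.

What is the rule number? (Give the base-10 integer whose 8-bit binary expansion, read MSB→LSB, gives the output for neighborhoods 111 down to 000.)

155

  [7] ### => #  t=0,i=10
  [6] ##. => .  t=0,i=5
  [5] #.# => .  t=0,i=0
  [4] #.. => #  t=0,i=2
  [3] .## => #  t=0,i=4
  [2] .#. => .  t=0,i=1
  [1] ..# => #  t=0,i=3
  [0] ... => #  t=1,i=0
  bits 10011011 = 155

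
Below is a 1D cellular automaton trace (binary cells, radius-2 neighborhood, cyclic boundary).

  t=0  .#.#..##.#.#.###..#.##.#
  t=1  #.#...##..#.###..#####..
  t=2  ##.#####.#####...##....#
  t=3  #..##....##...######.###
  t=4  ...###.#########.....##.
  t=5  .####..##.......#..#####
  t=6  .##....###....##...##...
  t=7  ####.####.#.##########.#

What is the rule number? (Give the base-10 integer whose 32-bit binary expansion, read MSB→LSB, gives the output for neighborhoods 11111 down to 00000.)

  nb #####: next=.  (t=1,i=19, bit31=0)
  nb ####.: next=.  (t=1,i=20, bit30=0)
  nb ###.#: next=.  (t=2,i=1, bit29=0)
  nb ###..: next=.  (t=0,i=15, bit28=0)
  nb ##.##: next=.  (t=2,i=2, bit27=0)
  nb ##.#.: next=.  (t=0,i=8, bit26=0)
  nb ##..#: next=.  (t=0,i=16, bit25=0)
  nb ##...: next=#  (t=2,i=14, bit24=1)
  nb #.###: next=#  (t=0,i=13, bit23=1)
  nb #.##.: next=#  (t=0,i=20, bit22=1)
  nb #.#.#: next=.  (t=0,i=1, bit21=0)
  nb #.#..: next=.  (t=0,i=3, bit20=0)
  nb #..##: next=.  (t=0,i=5, bit19=0)
  nb #..#.: next=#  (t=0,i=17, bit18=1)
  nb #...#: next=#  (t=1,i=4, bit17=1)
  nb #....: next=.  (t=2,i=20, bit16=0)
  nb .####: next=#  (t=1,i=18, bit15=1)
  nb .###.: next=#  (t=0,i=14, bit14=1)
  nb .##.#: next=#  (t=0,i=7, bit13=1)
  nb .##..: next=#  (t=1,i=7, bit12=1)
  nb .#.##: next=#  (t=0,i=12, bit11=1)
  nb .#.#.: next=#  (t=0,i=0, bit10=1)
  nb .#..#: next=.  (t=0,i=4, bit9=0)
  nb .#...: next=#  (t=1,i=3, bit8=1)
  nb ..###: next=#  (t=1,i=17, bit7=1)
  nb ..##.: next=#  (t=0,i=6, bit6=1)
  nb ..#.#: next=#  (t=0,i=18, bit5=1)
  nb ..#..: next=.  (t=5,i=16, bit4=0)
  nb ...##: next=#  (t=1,i=5, bit3=1)
  nb ...#.: next=#  (t=5,i=15, bit2=1)
  nb ....#: next=#  (t=2,i=21, bit1=1)
  nb .....: next=.  (t=4,i=18, bit0=0)
  bits 00000001110001101111110111101110 = 29818350

29818350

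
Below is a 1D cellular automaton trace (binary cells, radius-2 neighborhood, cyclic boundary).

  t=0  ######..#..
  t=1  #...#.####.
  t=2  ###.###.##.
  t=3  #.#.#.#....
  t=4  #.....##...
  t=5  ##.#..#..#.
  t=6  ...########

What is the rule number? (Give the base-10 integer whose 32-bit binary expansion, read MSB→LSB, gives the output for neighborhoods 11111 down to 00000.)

  nb #####: next=.  (t=0,i=2, bit31=0)
  nb ####.: next=#  (t=0,i=4, bit30=1)
  nb ###.#: next=#  (t=1,i=9, bit29=1)
  nb ###..: next=.  (t=0,i=5, bit28=0)
  nb ##.##: next=.  (t=2,i=3, bit27=0)
  nb ##.#.: next=.  (t=1,i=10, bit26=0)
  nb ##..#: next=#  (t=0,i=6, bit25=1)
  nb ##...: next=.  (t=4,i=8, bit24=0)
  nb #.###: next=#  (t=1,i=6, bit23=1)
  nb #.##.: next=.  (t=2,i=8, bit22=0)
  nb #.#.#: next=.  (t=3,i=2, bit21=0)
  nb #.#..: next=#  (t=1,i=0, bit20=1)
  nb #..##: next=.  (t=0,i=10, bit19=0)
  nb #..#.: next=#  (t=0,i=7, bit18=1)
  nb #...#: next=#  (t=1,i=2, bit17=1)
  nb #....: next=.  (t=3,i=8, bit16=0)
  nb .####: next=.  (t=0,i=1, bit15=0)
  nb .###.: next=.  (t=2,i=1, bit14=0)
  nb .##.#: next=.  (t=2,i=9, bit13=0)
  nb .##..: next=.  (t=4,i=7, bit12=0)
  nb .#.##: next=#  (t=1,i=5, bit11=1)
  nb .#.#.: next=.  (t=3,i=1, bit10=0)
  nb .#..#: next=#  (t=0,i=9, bit9=1)
  nb .#...: next=#  (t=1,i=1, bit8=1)
  nb ..###: next=#  (t=0,i=0, bit7=1)
  nb ..##.: next=#  (t=4,i=6, bit6=1)
  nb ..#.#: next=#  (t=1,i=4, bit5=1)
  nb ..#..: next=#  (t=0,i=8, bit4=1)
  nb ...##: next=.  (t=4,i=5, bit3=0)
  nb ...#.: next=.  (t=1,i=3, bit2=0)
  nb ....#: next=.  (t=3,i=9, bit1=0)
  nb .....: next=#  (t=4,i=3, bit0=1)
  bits 01100010100101100000101111110001 = 1654000625

1654000625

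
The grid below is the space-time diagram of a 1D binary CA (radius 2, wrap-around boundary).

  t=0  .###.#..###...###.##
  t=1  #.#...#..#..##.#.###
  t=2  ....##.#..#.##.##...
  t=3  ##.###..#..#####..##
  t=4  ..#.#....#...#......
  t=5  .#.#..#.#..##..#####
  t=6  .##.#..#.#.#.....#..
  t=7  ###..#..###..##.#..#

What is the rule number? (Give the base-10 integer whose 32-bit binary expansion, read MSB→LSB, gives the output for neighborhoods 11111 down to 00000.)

2288217677

  ##### -> #   bit 31 = 1  t=3,i=13
  ####. -> .   bit 30 = 0  t=1,i=19
  ###.# -> .   bit 29 = 0  t=0,i=3
  ###.. -> .   bit 28 = 0  t=0,i=10
  ##.## -> #   bit 27 = 1  t=0,i=0
  ##.#. -> .   bit 26 = 0  t=0,i=4
  ##..# -> .   bit 25 = 0  t=3,i=6
  ##... -> .   bit 24 = 0  t=0,i=11
  #.### -> .   bit 23 = 0  t=0,i=1
  #.##. -> #   bit 22 = 1  t=0,i=18
  #.#.# -> #   bit 21 = 1  t=1,i=15
  #.#.. -> .   bit 20 = 0  t=0,i=5
  #..## -> .   bit 19 = 0  t=0,i=7
  #..#. -> .   bit 18 = 0  t=1,i=8
  #...# -> #   bit 17 = 1  t=0,i=12
  #.... -> #   bit 16 = 1  t=2,i=18
  .#### -> .   bit 15 = 0  t=1,i=18
  .###. -> #   bit 14 = 1  t=0,i=2
  .##.# -> #   bit 13 = 1  t=0,i=19
  .##.. -> .   bit 12 = 0  t=2,i=16
  .#.## -> #   bit 11 = 1  t=1,i=16
  .#.#. -> #   bit 10 = 1  t=4,i=3
  .#..# -> #   bit 9 = 1  t=0,i=6
  .#... -> .   bit 8 = 0  t=1,i=3
  ..### -> .   bit 7 = 0  t=0,i=8
  ..##. -> #   bit 6 = 1  t=1,i=12
  ..#.# -> .   bit 5 = 0  t=2,i=10
  ..#.. -> .   bit 4 = 0  t=1,i=6
  ...## -> #   bit 3 = 1  t=0,i=13
  ...#. -> #   bit 2 = 1  t=1,i=5
  ....# -> .   bit 1 = 0  t=2,i=2
  ..... -> #   bit 0 = 1  t=2,i=0
  bits 10001000011000110110111001001101 = 2288217677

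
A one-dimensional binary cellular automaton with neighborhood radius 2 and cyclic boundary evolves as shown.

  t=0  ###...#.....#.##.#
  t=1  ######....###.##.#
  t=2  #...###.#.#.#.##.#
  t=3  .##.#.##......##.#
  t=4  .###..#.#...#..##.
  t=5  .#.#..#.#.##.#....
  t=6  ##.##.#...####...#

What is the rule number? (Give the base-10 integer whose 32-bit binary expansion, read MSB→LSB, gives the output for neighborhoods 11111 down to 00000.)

1976738470

  nb #####: next=.  (t=1,i=1, bit31=0)
  nb ####.: next=#  (t=0,i=1, bit30=1)
  nb ###.#: next=#  (t=1,i=12, bit29=1)
  nb ###..: next=#  (t=0,i=2, bit28=1)
  nb ##.##: next=.  (t=0,i=16, bit27=0)
  nb ##.#.: next=#  (t=2,i=7, bit26=1)
  nb ##..#: next=.  (t=4,i=4, bit25=0)
  nb ##...: next=#  (t=0,i=3, bit24=1)
  nb #.###: next=#  (t=0,i=17, bit23=1)
  nb #.##.: next=#  (t=0,i=14, bit22=1)
  nb #.#.#: next=.  (t=2,i=8, bit21=0)
  nb #.#..: next=#  (t=4,i=8, bit20=1)
  nb #..##: next=.  (t=4,i=0, bit19=0)
  nb #..#.: next=.  (t=4,i=5, bit18=0)
  nb #...#: next=#  (t=0,i=4, bit17=1)
  nb #....: next=.  (t=0,i=8, bit16=0)
  nb .####: next=#  (t=0,i=0, bit15=1)
  nb .###.: next=.  (t=1,i=11, bit14=0)
  nb .##.#: next=#  (t=0,i=15, bit13=1)
  nb .##..: next=.  (t=2,i=0, bit12=0)
  nb .#.##: next=.  (t=0,i=13, bit11=0)
  nb .#.#.: next=.  (t=2,i=9, bit10=0)
  nb .#..#: next=#  (t=4,i=13, bit9=1)
  nb .#...: next=.  (t=0,i=7, bit8=0)
  nb ..###: next=#  (t=1,i=10, bit7=1)
  nb ..##.: next=.  (t=3,i=14, bit6=0)
  nb ..#.#: next=#  (t=0,i=12, bit5=1)
  nb ..#..: next=.  (t=0,i=6, bit4=0)
  nb ...##: next=.  (t=1,i=9, bit3=0)
  nb ...#.: next=#  (t=0,i=5, bit2=1)
  nb ....#: next=#  (t=0,i=10, bit1=1)
  nb .....: next=.  (t=0,i=9, bit0=0)
  bits 01110101110100101010001010100110 = 1976738470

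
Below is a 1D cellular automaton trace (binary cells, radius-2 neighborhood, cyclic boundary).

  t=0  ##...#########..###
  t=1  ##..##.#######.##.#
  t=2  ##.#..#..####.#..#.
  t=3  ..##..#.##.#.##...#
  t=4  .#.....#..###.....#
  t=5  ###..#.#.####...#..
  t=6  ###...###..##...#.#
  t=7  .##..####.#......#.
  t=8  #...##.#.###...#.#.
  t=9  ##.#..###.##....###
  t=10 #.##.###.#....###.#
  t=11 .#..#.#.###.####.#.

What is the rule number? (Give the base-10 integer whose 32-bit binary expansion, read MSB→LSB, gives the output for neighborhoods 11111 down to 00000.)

  #####|#  b31=1 t=0,i=7
  ####.|#  b30=1 t=0,i=0
  ###.#|.  b29=0 t=1,i=13
  ###..|#  b28=1 t=0,i=1
  ##.##|#  b27=1 t=1,i=6
  ##.#.|#  b26=1 t=2,i=2
  ##..#|.  b25=0 t=0,i=14
  ##...|.  b24=0 t=0,i=2
  #.###|.  b23=0 t=1,i=7
  #.##.|.  b22=0 t=1,i=15
  #.#.#|#  b21=1 t=3,i=11
  #.#..|#  b20=1 t=2,i=3
  #..##|#  b19=1 t=0,i=15
  #..#.|.  b18=0 t=2,i=5
  #...#|.  b17=0 t=0,i=3
  #....|.  b16=0 t=4,i=3
  .####|.  b15=0 t=0,i=6
  .###.|#  b14=1 t=1,i=0
  .##.#|.  b13=0 t=1,i=5
  .##..|.  b12=0 t=3,i=3
  .#.##|#  b11=1 t=2,i=18
  .#.#.|#  b10=1 t=4,i=0
  .#..#|.  b9=0 t=2,i=4
  .#...|#  b8=1 t=4,i=2
  ..###|#  b7=1 t=0,i=5
  ..##.|.  b6=0 t=1,i=4
  ..#.#|.  b5=0 t=2,i=17
  ..#..|#  b4=1 t=2,i=6
  ...##|#  b3=1 t=0,i=4
  ...#.|.  b2=0 t=3,i=17
  ....#|#  b1=1 t=4,i=5
  .....|.  b0=0 t=4,i=4
  bits 11011100001110000100110110011010 = 3694677402

3694677402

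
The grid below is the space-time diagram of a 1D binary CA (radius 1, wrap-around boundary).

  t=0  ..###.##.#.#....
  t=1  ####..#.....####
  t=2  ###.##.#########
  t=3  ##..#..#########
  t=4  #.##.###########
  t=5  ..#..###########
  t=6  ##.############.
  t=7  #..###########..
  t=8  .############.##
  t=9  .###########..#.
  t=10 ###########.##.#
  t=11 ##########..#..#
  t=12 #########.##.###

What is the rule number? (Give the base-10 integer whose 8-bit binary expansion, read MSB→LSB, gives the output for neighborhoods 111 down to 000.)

  [7] ### => #  t=0,i=3
  [6] ##. => .  t=0,i=4
  [5] #.# => .  t=0,i=5
  [4] #.. => #  t=0,i=12
  [3] .## => #  t=0,i=2
  [2] .#. => .  t=0,i=9
  [1] ..# => #  t=0,i=1
  [0] ... => #  t=0,i=0
  bits 10011011 = 155

155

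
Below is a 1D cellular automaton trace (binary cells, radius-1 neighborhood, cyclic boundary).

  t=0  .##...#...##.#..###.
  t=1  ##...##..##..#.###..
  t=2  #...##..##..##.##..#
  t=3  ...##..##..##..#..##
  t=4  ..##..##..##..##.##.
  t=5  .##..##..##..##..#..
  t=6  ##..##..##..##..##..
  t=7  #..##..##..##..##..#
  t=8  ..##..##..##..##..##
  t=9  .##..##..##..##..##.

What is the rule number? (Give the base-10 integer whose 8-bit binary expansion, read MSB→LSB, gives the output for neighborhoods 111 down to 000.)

142

  nb ###: next=#  (t=0,i=17, bit7=1)
  nb ##.: next=.  (t=0,i=2, bit6=0)
  nb #.#: next=.  (t=0,i=12, bit5=0)
  nb #..: next=.  (t=0,i=3, bit4=0)
  nb .##: next=#  (t=0,i=1, bit3=1)
  nb .#.: next=#  (t=0,i=6, bit2=1)
  nb ..#: next=#  (t=0,i=0, bit1=1)
  nb ...: next=.  (t=0,i=4, bit0=0)
  bits 10001110 = 142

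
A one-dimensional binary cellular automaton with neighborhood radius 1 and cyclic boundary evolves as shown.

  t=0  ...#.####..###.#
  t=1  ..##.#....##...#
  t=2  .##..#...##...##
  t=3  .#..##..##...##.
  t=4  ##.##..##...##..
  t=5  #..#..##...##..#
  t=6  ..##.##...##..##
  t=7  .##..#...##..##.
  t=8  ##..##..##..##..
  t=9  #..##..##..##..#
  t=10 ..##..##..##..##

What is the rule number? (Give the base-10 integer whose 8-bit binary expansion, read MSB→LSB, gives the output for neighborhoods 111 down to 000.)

14

  ### -> .   bit 7 = 0  t=0,i=6
  ##. -> .   bit 6 = 0  t=0,i=8
  #.# -> .   bit 5 = 0  t=0,i=4
  #.. -> .   bit 4 = 0  t=0,i=0
  .## -> #   bit 3 = 1  t=0,i=5
  .#. -> #   bit 2 = 1  t=0,i=3
  ..# -> #   bit 1 = 1  t=0,i=2
  ... -> .   bit 0 = 0  t=0,i=1
  bits 00001110 = 14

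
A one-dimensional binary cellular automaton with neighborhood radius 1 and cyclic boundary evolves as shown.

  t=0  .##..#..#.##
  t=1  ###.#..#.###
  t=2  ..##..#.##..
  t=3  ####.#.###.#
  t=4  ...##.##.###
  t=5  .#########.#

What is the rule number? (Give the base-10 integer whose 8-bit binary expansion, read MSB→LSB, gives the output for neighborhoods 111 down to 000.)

107

  nb ###: next=.  (t=1,i=0, bit7=0)
  nb ##.: next=#  (t=0,i=2, bit6=1)
  nb #.#: next=#  (t=0,i=0, bit5=1)
  nb #..: next=.  (t=0,i=3, bit4=0)
  nb .##: next=#  (t=0,i=1, bit3=1)
  nb .#.: next=.  (t=0,i=5, bit2=0)
  nb ..#: next=#  (t=0,i=4, bit1=1)
  nb ...: next=#  (t=2,i=0, bit0=1)
  bits 01101011 = 107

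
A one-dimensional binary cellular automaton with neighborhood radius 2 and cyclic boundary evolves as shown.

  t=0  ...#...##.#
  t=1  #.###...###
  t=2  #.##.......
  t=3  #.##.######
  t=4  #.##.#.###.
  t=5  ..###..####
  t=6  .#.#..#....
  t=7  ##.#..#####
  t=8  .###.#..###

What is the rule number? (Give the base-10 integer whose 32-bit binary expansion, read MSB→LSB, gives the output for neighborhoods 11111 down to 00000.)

2765713719

  ##### -> #   bit 31 = 1  t=3,i=7
  ####. -> .   bit 30 = 0  t=1,i=10
  ###.# -> #   bit 29 = 1  t=1,i=0
  ###.. -> .   bit 28 = 0  t=1,i=4
  ##.## -> .   bit 27 = 0  t=1,i=1
  ##.#. -> #   bit 26 = 1  t=0,i=9
  ##..# -> .   bit 25 = 0  t=5,i=0
  ##... -> .   bit 24 = 0  t=1,i=5
  #.### -> #   bit 23 = 1  t=1,i=2
  #.##. -> #   bit 22 = 1  t=2,i=2
  #.#.# -> .   bit 21 = 0  t=4,i=0
  #.#.. -> #   bit 20 = 1  t=0,i=10
  #..## -> #   bit 19 = 1  t=5,i=1
  #..#. -> .   bit 18 = 0  t=6,i=5
  #...# -> .   bit 17 = 0  t=0,i=1
  #.... -> #   bit 16 = 1  t=2,i=5
  .#### -> .   bit 15 = 0  t=1,i=9
  .###. -> #   bit 14 = 1  t=1,i=3
  .##.# -> #   bit 13 = 1  t=0,i=8
  .##.. -> #   bit 12 = 1  t=2,i=3
  .#.## -> .   bit 11 = 0  t=2,i=1
  .#.#. -> .   bit 10 = 0  t=6,i=2
  .#..# -> .   bit 9 = 0  t=6,i=4
  .#... -> #   bit 8 = 1  t=0,i=0
  ..### -> .   bit 7 = 0  t=1,i=8
  ..##. -> .   bit 6 = 0  t=0,i=7
  ..#.# -> #   bit 5 = 1  t=2,i=0
  ..#.. -> #   bit 4 = 1  t=0,i=3
  ...## -> .   bit 3 = 0  t=0,i=6
  ...#. -> #   bit 2 = 1  t=0,i=2
  ....# -> #   bit 1 = 1  t=2,i=9
  ..... -> #   bit 0 = 1  t=2,i=6
  bits 10100100110110010111000100110111 = 2765713719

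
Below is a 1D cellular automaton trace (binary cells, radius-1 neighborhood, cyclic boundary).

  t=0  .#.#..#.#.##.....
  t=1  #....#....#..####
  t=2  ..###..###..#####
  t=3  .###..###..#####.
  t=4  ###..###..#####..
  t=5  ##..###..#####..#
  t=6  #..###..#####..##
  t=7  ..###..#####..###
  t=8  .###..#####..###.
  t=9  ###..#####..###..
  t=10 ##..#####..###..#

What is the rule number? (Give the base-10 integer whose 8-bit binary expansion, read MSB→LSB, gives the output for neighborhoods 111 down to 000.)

139

  nb ###: next=#  (t=1,i=14, bit7=1)
  nb ##.: next=.  (t=0,i=11, bit6=0)
  nb #.#: next=.  (t=0,i=2, bit5=0)
  nb #..: next=.  (t=0,i=4, bit4=0)
  nb .##: next=#  (t=0,i=10, bit3=1)
  nb .#.: next=.  (t=0,i=1, bit2=0)
  nb ..#: next=#  (t=0,i=0, bit1=1)
  nb ...: next=#  (t=0,i=13, bit0=1)
  bits 10001011 = 139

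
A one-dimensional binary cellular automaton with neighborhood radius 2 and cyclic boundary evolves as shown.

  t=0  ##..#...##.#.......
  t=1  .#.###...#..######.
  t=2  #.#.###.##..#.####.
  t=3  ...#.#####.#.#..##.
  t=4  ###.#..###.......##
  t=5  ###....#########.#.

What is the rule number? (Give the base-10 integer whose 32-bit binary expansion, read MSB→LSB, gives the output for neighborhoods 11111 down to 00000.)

4182079895

  #####|#  b31=1 t=1,i=14
  ####.|#  b30=1 t=1,i=16
  ###.#|#  b29=1 t=2,i=6
  ###..|#  b28=1 t=1,i=5
  ##.##|#  b27=1 t=2,i=7
  ##.#.|.  b26=0 t=0,i=10
  ##..#|.  b25=0 t=0,i=2
  ##...|#  b24=1 t=1,i=6
  #.###|.  b23=0 t=1,i=3
  #.##.|#  b22=1 t=2,i=8
  #.#.#|.  b21=0 t=2,i=0
  #.#..|.  b20=0 t=0,i=11
  #..##|.  b19=0 t=1,i=11
  #..#.|#  b18=1 t=0,i=3
  #...#|.  b17=0 t=0,i=6
  #....|#  b16=1 t=0,i=13
  .####|.  b15=0 t=1,i=13
  .###.|#  b14=1 t=1,i=4
  .##.#|#  b13=1 t=0,i=9
  .##..|#  b12=1 t=0,i=1
  .#.##|#  b11=1 t=1,i=2
  .#.#.|.  b10=0 t=2,i=1
  .#..#|.  b9=0 t=1,i=10
  .#...|#  b8=1 t=0,i=5
  ..###|#  b7=1 t=1,i=12
  ..##.|.  b6=0 t=0,i=0
  ..#.#|.  b5=0 t=1,i=1
  ..#..|#  b4=1 t=0,i=4
  ...##|.  b3=0 t=0,i=7
  ...#.|#  b2=1 t=1,i=8
  ....#|#  b1=1 t=0,i=17
  .....|#  b0=1 t=0,i=14
  bits 11111001010001010111100110010111 = 4182079895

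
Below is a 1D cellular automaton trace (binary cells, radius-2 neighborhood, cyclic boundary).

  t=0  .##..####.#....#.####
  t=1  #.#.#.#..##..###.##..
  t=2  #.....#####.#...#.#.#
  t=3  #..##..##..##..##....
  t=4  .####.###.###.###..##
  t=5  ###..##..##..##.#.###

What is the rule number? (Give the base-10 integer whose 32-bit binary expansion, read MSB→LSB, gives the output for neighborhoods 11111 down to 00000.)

  nb #####: next=#  (t=2,i=8, bit31=1)
  nb ####.: next=.  (t=0,i=7, bit30=0)
  nb ###.#: next=.  (t=0,i=8, bit29=0)
  nb ###..: next=#  (t=4,i=16, bit28=1)
  nb ##.##: next=#  (t=0,i=0, bit27=1)
  nb ##.#.: next=#  (t=0,i=9, bit26=1)
  nb ##..#: next=.  (t=0,i=3, bit25=0)
  nb ##...: next=.  (t=2,i=1, bit24=0)
  nb #.###: next=#  (t=0,i=17, bit23=1)
  nb #.##.: next=.  (t=0,i=1, bit22=0)
  nb #.#.#: next=.  (t=1,i=2, bit21=0)
  nb #.#..: next=#  (t=0,i=10, bit20=1)
  nb #..##: next=#  (t=0,i=4, bit19=1)
  nb #..#.: next=#  (t=1,i=20, bit18=1)
  nb #...#: next=.  (t=2,i=14, bit17=0)
  nb #....: next=.  (t=0,i=12, bit16=0)
  nb .####: next=#  (t=0,i=6, bit15=1)
  nb .###.: next=.  (t=1,i=14, bit14=0)
  nb .##.#: next=#  (t=4,i=20, bit13=1)
  nb .##..: next=#  (t=0,i=2, bit12=1)
  nb .#.##: next=.  (t=0,i=16, bit11=0)
  nb .#.#.: next=.  (t=1,i=1, bit10=0)
  nb .#..#: next=#  (t=1,i=7, bit9=1)
  nb .#...: next=.  (t=0,i=11, bit8=0)
  nb ..###: next=.  (t=0,i=5, bit7=0)
  nb ..##.: next=#  (t=1,i=9, bit6=1)
  nb ..#.#: next=#  (t=0,i=15, bit5=1)
  nb ..#..: next=.  (t=3,i=0, bit4=0)
  nb ...##: next=.  (t=2,i=5, bit3=0)
  nb ...#.: next=#  (t=0,i=14, bit2=1)
  nb ....#: next=#  (t=0,i=13, bit1=1)
  nb .....: next=#  (t=2,i=3, bit0=1)
  bits 10011100100111001011001001100111 = 2627514983

2627514983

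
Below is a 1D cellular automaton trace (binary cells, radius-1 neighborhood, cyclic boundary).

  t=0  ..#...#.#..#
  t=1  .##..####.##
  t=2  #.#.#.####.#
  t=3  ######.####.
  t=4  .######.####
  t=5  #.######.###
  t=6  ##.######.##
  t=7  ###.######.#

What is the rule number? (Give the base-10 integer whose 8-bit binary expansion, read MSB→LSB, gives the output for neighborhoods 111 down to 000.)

230

  ### -> #   bit 7 = 1  t=1,i=6
  ##. -> #   bit 6 = 1  t=1,i=2
  #.# -> #   bit 5 = 1  t=0,i=7
  #.. -> .   bit 4 = 0  t=0,i=0
  .## -> .   bit 3 = 0  t=1,i=1
  .#. -> #   bit 2 = 1  t=0,i=2
  ..# -> #   bit 1 = 1  t=0,i=1
  ... -> .   bit 0 = 0  t=0,i=4
  bits 11100110 = 230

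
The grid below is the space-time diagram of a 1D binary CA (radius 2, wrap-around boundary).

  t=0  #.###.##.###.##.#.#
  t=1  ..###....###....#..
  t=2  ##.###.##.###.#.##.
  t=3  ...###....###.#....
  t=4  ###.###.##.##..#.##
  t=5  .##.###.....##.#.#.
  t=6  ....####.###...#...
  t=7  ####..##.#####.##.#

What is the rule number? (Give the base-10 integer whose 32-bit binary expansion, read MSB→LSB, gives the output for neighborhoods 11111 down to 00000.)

  ##### -> .   bit 31 = 0  t=4,i=0
  ####. -> #   bit 30 = 1  t=4,i=1
  ###.# -> #   bit 29 = 1  t=0,i=4
  ###.. -> #   bit 28 = 1  t=1,i=4
  ##.## -> .   bit 27 = 0  t=0,i=1
  ##.#. -> .   bit 26 = 0  t=0,i=15
  ##..# -> #   bit 25 = 1  t=4,i=13
  ##... -> #   bit 24 = 1  t=1,i=5
  #.### -> #   bit 23 = 1  t=0,i=2
  #.##. -> .   bit 22 = 0  t=0,i=6
  #.#.# -> #   bit 21 = 1  t=0,i=16
  #.#.. -> .   bit 20 = 0  t=3,i=14
  #..## -> .   bit 19 = 0  t=5,i=0
  #..#. -> .   bit 18 = 0  t=4,i=14
  #...# -> #   bit 17 = 1  t=6,i=13
  #.... -> .   bit 16 = 0  t=1,i=6
  .#### -> .   bit 15 = 0  t=4,i=18
  .###. -> #   bit 14 = 1  t=0,i=3
  .##.# -> .   bit 13 = 0  t=0,i=0
  .##.. -> #   bit 12 = 1  t=4,i=12
  .#.## -> .   bit 11 = 0  t=0,i=17
  .#.#. -> .   bit 10 = 0  t=5,i=16
  .#..# -> .   bit 9 = 0  t=5,i=18
  .#... -> #   bit 8 = 1  t=1,i=17
  ..### -> .   bit 7 = 0  t=1,i=2
  ..##. -> .   bit 6 = 0  t=5,i=1
  ..#.# -> #   bit 5 = 1  t=4,i=15
  ..#.. -> #   bit 4 = 1  t=1,i=16
  ...## -> #   bit 3 = 1  t=1,i=1
  ...#. -> .   bit 2 = 0  t=1,i=15
  ....# -> #   bit 1 = 1  t=1,i=0
  ..... -> #   bit 0 = 1  t=3,i=0
  bits 01110011101000100101000100111011 = 1940017467

1940017467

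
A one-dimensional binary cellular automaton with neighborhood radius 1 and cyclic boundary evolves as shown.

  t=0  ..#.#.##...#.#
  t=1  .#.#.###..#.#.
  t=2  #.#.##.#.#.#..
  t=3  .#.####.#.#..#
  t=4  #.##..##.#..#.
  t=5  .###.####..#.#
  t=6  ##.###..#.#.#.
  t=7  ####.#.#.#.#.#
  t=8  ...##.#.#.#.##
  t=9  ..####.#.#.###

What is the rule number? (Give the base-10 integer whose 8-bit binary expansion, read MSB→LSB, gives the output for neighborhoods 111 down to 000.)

  ### -> .   bit 7 = 0  t=1,i=6
  ##. -> #   bit 6 = 1  t=0,i=7
  #.# -> #   bit 5 = 1  t=0,i=3
  #.. -> .   bit 4 = 0  t=0,i=0
  .## -> #   bit 3 = 1  t=0,i=6
  .#. -> .   bit 2 = 0  t=0,i=2
  ..# -> #   bit 1 = 1  t=0,i=1
  ... -> .   bit 0 = 0  t=0,i=9
  bits 01101010 = 106

106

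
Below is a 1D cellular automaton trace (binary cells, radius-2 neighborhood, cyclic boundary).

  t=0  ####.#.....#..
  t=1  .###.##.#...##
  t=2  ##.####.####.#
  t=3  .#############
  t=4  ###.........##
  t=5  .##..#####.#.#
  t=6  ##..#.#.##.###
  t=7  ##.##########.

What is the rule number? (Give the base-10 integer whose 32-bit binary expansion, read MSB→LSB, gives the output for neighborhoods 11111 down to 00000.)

2029956905

  nb #####: next=.  (t=3,i=3, bit31=0)
  nb ####.: next=#  (t=0,i=2, bit30=1)
  nb ###.#: next=#  (t=0,i=3, bit29=1)
  nb ###..: next=#  (t=4,i=2, bit28=1)
  nb ##.##: next=#  (t=1,i=0, bit27=1)
  nb ##.#.: next=.  (t=0,i=4, bit26=0)
  nb ##..#: next=.  (t=5,i=3, bit25=0)
  nb ##...: next=.  (t=4,i=3, bit24=0)
  nb #.###: next=#  (t=1,i=1, bit23=1)
  nb #.##.: next=#  (t=1,i=5, bit22=1)
  nb #.#.#: next=#  (t=5,i=11, bit21=1)
  nb #.#..: next=#  (t=0,i=5, bit20=1)
  nb #..##: next=#  (t=0,i=13, bit19=1)
  nb #..#.: next=#  (t=6,i=3, bit18=1)
  nb #...#: next=#  (t=1,i=10, bit17=1)
  nb #....: next=.  (t=0,i=7, bit16=0)
  nb .####: next=#  (t=0,i=1, bit15=1)
  nb .###.: next=.  (t=1,i=2, bit14=0)
  nb .##.#: next=#  (t=1,i=6, bit13=1)
  nb .##..: next=.  (t=5,i=2, bit12=0)
  nb .#.##: next=#  (t=5,i=0, bit11=1)
  nb .#.#.: next=#  (t=5,i=12, bit10=1)
  nb .#..#: next=#  (t=0,i=12, bit9=1)
  nb .#...: next=#  (t=0,i=6, bit8=1)
  nb ..###: next=.  (t=0,i=0, bit7=0)
  nb ..##.: next=.  (t=1,i=12, bit6=0)
  nb ..#.#: next=#  (t=6,i=4, bit5=1)
  nb ..#..: next=.  (t=0,i=11, bit4=0)
  nb ...##: next=#  (t=1,i=11, bit3=1)
  nb ...#.: next=.  (t=0,i=10, bit2=0)
  nb ....#: next=.  (t=0,i=9, bit1=0)
  nb .....: next=#  (t=0,i=8, bit0=1)
  bits 01111000111111101010111100101001 = 2029956905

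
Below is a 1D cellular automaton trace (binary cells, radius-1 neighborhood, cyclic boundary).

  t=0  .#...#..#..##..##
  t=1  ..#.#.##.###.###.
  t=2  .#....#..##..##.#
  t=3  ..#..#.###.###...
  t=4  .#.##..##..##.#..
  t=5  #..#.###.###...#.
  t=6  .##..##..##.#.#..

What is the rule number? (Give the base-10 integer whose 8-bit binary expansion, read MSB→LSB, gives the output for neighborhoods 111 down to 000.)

154

  ###|#  b7=1 t=1,i=10
  ##.|.  b6=0 t=0,i=12
  #.#|.  b5=0 t=0,i=0
  #..|#  b4=1 t=0,i=2
  .##|#  b3=1 t=0,i=11
  .#.|.  b2=0 t=0,i=1
  ..#|#  b1=1 t=0,i=4
  ...|.  b0=0 t=0,i=3
  bits 10011010 = 154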